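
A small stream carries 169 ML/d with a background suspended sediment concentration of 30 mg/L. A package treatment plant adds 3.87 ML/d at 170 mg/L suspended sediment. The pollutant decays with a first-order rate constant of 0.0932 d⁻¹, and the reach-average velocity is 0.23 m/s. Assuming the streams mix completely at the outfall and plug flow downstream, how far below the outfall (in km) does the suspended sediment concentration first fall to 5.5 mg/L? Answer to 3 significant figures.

383 km

Mixed concentration C = ΣQC/ΣQ = (169.0·30.00 + 3.870·170.0) / 172.9 = 5728/172.9 = 33.13 mg/L.
Set 33.13·exp(−k·t) = 5.5 → t = ln(33.13/5.5)/k = 1665000 s = 462.4 h.
Distance = v·t = 0.23·1665000 = 382900 m = 382.9 km.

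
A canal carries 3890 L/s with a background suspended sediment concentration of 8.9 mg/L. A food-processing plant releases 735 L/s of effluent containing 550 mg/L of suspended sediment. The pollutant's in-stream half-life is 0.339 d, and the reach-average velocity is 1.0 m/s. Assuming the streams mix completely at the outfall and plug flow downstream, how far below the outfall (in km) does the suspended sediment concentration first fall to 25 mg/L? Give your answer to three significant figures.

Flow-weighted average: C = (3890·8.900 + 735.0·550.0) / 4625 = 438900/4625 = 94.89 mg/L.
Half-life 0.339 d → k = ln 2 / 0.339 = 2.045 d⁻¹.
Set 94.89·exp(−k·t) = 25 → t = ln(94.89/25)/k = 56360 s = 15.66 h.
Distance = v·t = 1.0·56360 = 56360 m = 56.36 km.

56.4 km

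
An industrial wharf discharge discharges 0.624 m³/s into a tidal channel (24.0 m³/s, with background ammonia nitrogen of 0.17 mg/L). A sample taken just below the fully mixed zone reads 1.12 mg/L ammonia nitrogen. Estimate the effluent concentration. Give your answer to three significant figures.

Mass balance: 24.00·0.1700 + 0.6240·Cₑ = 24.62·1.120
→ Cₑ = (24.62·1.120 − 24.00·0.1700) / 0.6240 = 37.66 mg/L.

37.7 mg/L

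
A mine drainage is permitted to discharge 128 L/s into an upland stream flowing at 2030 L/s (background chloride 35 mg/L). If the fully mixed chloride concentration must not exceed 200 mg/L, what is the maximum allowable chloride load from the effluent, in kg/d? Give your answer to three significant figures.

Mass balance at the limit: 2030·35.00 + 128.0·Cₑ = 2158·200 → Cₑ = 2817 mg/L.
128.0 L/s = 0.1280 m³/s. Load = 0.1280 m³/s × 2817 g/m³ × 86 400 s/d = 31150 kg/d.

31200 kg/d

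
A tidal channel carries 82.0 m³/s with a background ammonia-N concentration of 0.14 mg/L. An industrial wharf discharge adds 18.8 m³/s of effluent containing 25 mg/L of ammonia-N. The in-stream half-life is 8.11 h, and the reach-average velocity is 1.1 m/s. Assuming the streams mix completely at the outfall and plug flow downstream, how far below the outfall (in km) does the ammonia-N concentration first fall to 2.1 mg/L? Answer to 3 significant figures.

38.1 km

Conservation of mass: C = (82.00·0.1400 + 18.80·25.00) / 100.8 = 481.5/100.8 = 4.777 mg/L.
Half-life 8.11 h → k = ln 2 / 8.11 = 0.08547 h⁻¹ = 2.051 d⁻¹.
Set 4.777·exp(−k·t) = 2.1 → t = ln(4.777/2.1)/k = 34610 s = 9.615 h.
Distance = v·t = 1.1·34610 = 38080 m = 38.08 km.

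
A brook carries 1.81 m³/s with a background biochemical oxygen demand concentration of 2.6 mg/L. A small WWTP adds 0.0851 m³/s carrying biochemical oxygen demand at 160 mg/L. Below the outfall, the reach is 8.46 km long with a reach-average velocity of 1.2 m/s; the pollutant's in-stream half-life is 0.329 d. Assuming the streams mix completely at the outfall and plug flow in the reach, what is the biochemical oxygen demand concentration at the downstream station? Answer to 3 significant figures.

Conservation of mass: C = (1.810·2.600 + 0.08510·160.0) / 1.895 = 18.32/1.895 = 9.668 mg/L.
Travel time t = 8.46·1000 / 1.2 = 7050 s = 1.958 h.
Half-life 0.329 d → k = ln 2 / 0.329 = 2.107 d⁻¹.
First-order decay: C = 9.668·exp(−k·t) = 9.668·0.8421 = 8.141 mg/L.

8.14 mg/L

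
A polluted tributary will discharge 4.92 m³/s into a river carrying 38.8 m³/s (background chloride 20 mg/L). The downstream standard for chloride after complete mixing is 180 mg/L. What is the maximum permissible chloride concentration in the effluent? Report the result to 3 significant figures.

1440 mg/L

At the limit, (Qr·Cr + Qe·Cₑ)/(Qr + Qe) = 180:
Cₑ = (43.72·180 − 38.80·20.00) / 4.920 = 1442 mg/L.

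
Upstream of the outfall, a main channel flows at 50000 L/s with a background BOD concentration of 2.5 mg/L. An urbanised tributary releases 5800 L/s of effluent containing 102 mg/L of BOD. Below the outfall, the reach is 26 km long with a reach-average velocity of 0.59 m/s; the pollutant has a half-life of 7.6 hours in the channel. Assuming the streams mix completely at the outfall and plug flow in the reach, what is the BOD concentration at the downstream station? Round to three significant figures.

4.21 mg/L

Conservation of mass: C = (50000·2.500 + 5800·102.0) / 55800 = 716600/55800 = 12.84 mg/L.
Travel time t = 26·1000 / 0.59 = 44070 s = 12.24 h.
Half-life 7.6 h → k = ln 2 / 7.6 = 0.09120 h⁻¹ = 2.189 d⁻¹.
After decay, C = 12.84 × e^(−kt) = 12.84 × 0.3274 = 4.205 mg/L.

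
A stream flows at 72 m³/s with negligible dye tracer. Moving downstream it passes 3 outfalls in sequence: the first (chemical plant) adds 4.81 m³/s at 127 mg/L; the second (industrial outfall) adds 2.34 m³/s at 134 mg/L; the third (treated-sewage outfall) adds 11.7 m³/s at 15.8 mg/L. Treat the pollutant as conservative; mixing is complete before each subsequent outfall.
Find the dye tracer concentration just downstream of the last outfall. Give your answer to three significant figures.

Below outfall 1: Q → 76.81 m³/s, C = (72.00·0 + 4.810·127.0)/76.81 = 7.953 mg/L.
Below outfall 2: Q → 79.15 m³/s, C = (76.81·7.953 + 2.340·134.0)/79.15 = 11.68 mg/L.
Below outfall 3: Q → 90.85 m³/s, C = (79.15·11.68 + 11.70·15.80)/90.85 = 12.21 mg/L.

12.2 mg/L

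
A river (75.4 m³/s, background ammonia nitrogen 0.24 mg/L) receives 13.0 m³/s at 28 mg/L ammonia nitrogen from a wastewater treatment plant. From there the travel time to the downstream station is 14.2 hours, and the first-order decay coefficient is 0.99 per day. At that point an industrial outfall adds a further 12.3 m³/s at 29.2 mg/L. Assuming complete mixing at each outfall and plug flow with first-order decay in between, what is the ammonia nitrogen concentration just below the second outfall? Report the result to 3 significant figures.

5.68 mg/L

Flow-weighted average: C = (75.40·0.2400 + 13.00·28.00) / 88.40 = 382.1/88.40 = 4.322 mg/L; combined flow 88.40 m³/s.
Applying C = C₀e^(−kt): 4.322 × 0.5567 = 2.406 mg/L.
Second outfall: C = (88.40·2.406 + 12.30·29.20)/100.7 = 5.679 mg/L.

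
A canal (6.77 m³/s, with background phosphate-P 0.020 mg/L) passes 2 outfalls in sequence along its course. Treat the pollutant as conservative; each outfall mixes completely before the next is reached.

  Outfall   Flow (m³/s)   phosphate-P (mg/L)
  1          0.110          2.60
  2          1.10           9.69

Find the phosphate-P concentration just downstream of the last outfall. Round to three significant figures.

1.39 mg/L

Outfall 1: combined Q = 6.880 m³/s; C = (6.770·0.02000 + 0.1100·2.600)/6.880 = 0.06125 mg/L.
Outfall 2: combined Q = 7.980 m³/s; C = (6.880·0.06125 + 1.100·9.690)/7.980 = 1.389 mg/L.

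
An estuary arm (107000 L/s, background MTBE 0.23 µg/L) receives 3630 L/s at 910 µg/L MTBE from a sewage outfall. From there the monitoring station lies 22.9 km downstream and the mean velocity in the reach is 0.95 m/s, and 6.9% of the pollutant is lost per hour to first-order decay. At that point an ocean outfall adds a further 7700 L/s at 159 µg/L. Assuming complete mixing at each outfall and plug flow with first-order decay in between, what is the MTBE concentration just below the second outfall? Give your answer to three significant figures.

27.8 µg/L

After mixing, C = (107000·0.2300 + 3630·910.0) / 110600 = 3328000/110600 = 30.08 µg/L; combined flow 110600 L/s.
Travel time t = 22.9·1000 / 0.95 = 24110 s = 6.696 h.
6.9%/h lost → k = −ln(1 − 0.069) = 0.07150 h⁻¹.
Decay over the reach: 30.08·exp(−kt) = 30.08·0.6196 = 18.64 µg/L.
At the second outfall, C = (110600·18.64 + 7700·159.0) / (110600 + 7700) = 27.77 µg/L.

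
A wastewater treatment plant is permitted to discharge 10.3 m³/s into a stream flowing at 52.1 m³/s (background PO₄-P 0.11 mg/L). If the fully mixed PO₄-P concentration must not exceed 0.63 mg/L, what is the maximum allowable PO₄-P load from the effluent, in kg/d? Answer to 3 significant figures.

2900 kg/d

Mass balance at the limit: 52.10·0.1100 + 10.30·Cₑ = 62.40·0.63 → Cₑ = 3.260 mg/L.
Load = 10.30 m³/s × 3.260 g/m³ × 86 400 s/d = 2901 kg/d.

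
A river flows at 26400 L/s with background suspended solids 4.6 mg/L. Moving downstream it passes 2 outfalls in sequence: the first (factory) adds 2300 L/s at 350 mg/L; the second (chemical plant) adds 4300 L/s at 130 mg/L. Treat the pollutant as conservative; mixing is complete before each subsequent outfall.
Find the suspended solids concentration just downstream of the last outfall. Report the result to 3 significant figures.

Outfall 1: combined Q = 28700 L/s; C = (26400·4.600 + 2300·350.0)/28700 = 32.28 mg/L.
Outfall 2: combined Q = 33000 L/s; C = (28700·32.28 + 4300·130.0)/33000 = 45.01 mg/L.

45.0 mg/L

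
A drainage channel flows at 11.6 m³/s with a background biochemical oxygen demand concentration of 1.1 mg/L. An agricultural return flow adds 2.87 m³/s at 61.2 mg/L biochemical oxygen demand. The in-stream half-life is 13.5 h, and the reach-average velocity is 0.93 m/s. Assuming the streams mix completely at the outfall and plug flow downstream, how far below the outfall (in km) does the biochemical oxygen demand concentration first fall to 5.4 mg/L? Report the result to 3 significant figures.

57.4 km

Conservation of mass: C = (11.60·1.100 + 2.870·61.20) / 14.47 = 188.4/14.47 = 13.02 mg/L.
Half-life 13.5 h → k = ln 2 / 13.5 = 0.05134 h⁻¹ = 1.232 d⁻¹.
Set 13.02·exp(−k·t) = 5.4 → t = ln(13.02/5.4)/k = 61710 s = 17.14 h.
Distance = v·t = 0.93·61710 = 57390 m = 57.39 km.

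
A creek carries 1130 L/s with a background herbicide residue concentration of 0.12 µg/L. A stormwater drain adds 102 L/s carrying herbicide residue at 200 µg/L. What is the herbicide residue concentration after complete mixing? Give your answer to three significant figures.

16.7 µg/L

Conservation of mass: C = (1130·0.1200 + 102.0·200.0) / 1232 = 20540/1232 = 16.67 µg/L.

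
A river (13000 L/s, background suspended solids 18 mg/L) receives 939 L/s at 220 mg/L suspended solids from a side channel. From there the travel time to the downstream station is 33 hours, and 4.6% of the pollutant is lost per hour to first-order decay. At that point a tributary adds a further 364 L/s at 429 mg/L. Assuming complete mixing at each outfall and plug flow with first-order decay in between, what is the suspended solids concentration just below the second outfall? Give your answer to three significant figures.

Conservation of mass: C = (13000·18.00 + 939.0·220.0) / 13940 = 440600/13940 = 31.61 mg/L; combined flow 13940 L/s.
4.6%/h lost → k = −ln(1 − 0.046) = 0.04709 h⁻¹.
Applying C = C₀e^(−kt): 31.61 × 0.2114 = 6.682 mg/L.
Second outfall: C = (13940·6.682 + 364.0·429.0)/14300 = 17.43 mg/L.

17.4 mg/L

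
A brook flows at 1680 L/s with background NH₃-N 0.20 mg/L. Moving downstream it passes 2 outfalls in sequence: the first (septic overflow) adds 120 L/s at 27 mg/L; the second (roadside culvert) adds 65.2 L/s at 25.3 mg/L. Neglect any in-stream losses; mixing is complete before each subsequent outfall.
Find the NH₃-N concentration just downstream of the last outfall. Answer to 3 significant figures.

After outfall 1: Q = 1680 + 120.0 = 1800 L/s; C = (1680·0.2000 + 120.0·27.00)/1800 = 1.987 mg/L.
After outfall 2: Q = 1800 + 65.20 = 1865 L/s; C = (1800·1.987 + 65.20·25.30)/1865 = 2.802 mg/L.

2.80 mg/L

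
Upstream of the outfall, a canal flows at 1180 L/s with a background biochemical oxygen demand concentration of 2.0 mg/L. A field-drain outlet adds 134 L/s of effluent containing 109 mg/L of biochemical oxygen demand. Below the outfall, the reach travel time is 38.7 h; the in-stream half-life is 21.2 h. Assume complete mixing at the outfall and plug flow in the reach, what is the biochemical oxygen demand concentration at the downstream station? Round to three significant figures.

3.64 mg/L

Mixed concentration C = ΣQC/ΣQ = (1180·2.000 + 134.0·109.0) / 1314 = 16970/1314 = 12.91 mg/L.
Half-life 21.2 h → k = ln 2 / 21.2 = 0.03270 h⁻¹ = 0.7847 d⁻¹.
Decay over the reach: 12.91·exp(−kt) = 12.91·0.2821 = 3.643 mg/L.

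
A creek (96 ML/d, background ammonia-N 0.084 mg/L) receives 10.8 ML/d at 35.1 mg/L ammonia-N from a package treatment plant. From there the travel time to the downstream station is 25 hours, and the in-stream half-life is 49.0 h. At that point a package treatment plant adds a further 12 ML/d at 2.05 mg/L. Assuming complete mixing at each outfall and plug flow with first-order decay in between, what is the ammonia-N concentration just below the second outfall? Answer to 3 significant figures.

2.50 mg/L

Mass balance: C = (96.00·0.08400 + 10.80·35.10) / 106.8 = 387.1/106.8 = 3.625 mg/L; combined flow 106.8 ML/d.
Half-life 49.0 h → k = ln 2 / 49.0 = 0.01415 h⁻¹ = 0.3395 d⁻¹.
Decay over the reach: 3.625·exp(−kt) = 3.625·0.7021 = 2.545 mg/L.
At the second outfall, C = (106.8·2.545 + 12.00·2.050) / (106.8 + 12.00) = 2.495 mg/L.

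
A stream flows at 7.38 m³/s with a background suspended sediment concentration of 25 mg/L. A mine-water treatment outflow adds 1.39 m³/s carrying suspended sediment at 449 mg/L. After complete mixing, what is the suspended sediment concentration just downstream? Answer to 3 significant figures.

Flow-weighted average: C = (7.380·25.00 + 1.390·449.0) / 8.770 = 808.6/8.770 = 92.20 mg/L.

92.2 mg/L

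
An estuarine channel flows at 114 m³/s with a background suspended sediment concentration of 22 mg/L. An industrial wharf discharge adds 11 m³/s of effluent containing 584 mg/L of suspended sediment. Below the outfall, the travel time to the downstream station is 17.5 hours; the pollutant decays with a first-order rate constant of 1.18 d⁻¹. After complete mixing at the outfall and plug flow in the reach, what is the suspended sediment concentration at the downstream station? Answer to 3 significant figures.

30.2 mg/L

Flow-weighted average: C = (114.0·22.00 + 11.00·584.0) / 125.0 = 8932/125.0 = 71.46 mg/L.
Decay over the reach: 71.46·exp(−kt) = 71.46·0.4230 = 30.22 mg/L.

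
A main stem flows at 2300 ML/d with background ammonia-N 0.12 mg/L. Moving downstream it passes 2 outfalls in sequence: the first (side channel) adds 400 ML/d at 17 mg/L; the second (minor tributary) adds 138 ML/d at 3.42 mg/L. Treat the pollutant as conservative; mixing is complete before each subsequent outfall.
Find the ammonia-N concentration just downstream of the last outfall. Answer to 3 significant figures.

2.66 mg/L

Outfall 1: combined Q = 2700 ML/d; C = (2300·0.1200 + 400.0·17.00)/2700 = 2.621 mg/L.
Outfall 2: combined Q = 2838 ML/d; C = (2700·2.621 + 138.0·3.420)/2838 = 2.660 mg/L.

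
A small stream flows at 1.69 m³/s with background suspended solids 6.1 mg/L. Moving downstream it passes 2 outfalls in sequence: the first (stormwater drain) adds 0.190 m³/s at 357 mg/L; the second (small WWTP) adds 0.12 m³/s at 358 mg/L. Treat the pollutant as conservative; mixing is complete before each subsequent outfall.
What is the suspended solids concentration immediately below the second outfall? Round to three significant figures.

Outfall 1: combined Q = 1.880 m³/s; C = (1.690·6.100 + 0.1900·357.0)/1.880 = 41.56 mg/L.
Outfall 2: combined Q = 2.000 m³/s; C = (1.880·41.56 + 0.1200·358.0)/2.000 = 60.55 mg/L.

60.5 mg/L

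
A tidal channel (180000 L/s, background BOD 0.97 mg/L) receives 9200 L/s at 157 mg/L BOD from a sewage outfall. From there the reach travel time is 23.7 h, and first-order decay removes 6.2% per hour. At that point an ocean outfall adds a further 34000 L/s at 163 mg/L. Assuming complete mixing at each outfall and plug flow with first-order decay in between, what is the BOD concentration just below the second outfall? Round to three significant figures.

26.4 mg/L

Mixed concentration C = ΣQC/ΣQ = (180000·0.9700 + 9200·157.0) / 189200 = 1619000/189200 = 8.557 mg/L; combined flow 189200 L/s.
6.2%/h lost → k = −ln(1 − 0.062) = 0.06401 h⁻¹.
First-order decay: C = 8.557·exp(−k·t) = 8.557·0.2194 = 1.877 mg/L.
At the second outfall, C = (189200·1.877 + 34000·163.0) / (189200 + 34000) = 26.42 mg/L.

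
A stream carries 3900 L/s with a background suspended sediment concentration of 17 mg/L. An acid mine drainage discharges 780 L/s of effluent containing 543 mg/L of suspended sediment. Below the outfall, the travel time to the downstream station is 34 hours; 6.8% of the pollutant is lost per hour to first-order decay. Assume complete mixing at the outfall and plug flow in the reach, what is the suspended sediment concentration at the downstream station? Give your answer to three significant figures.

Mass balance: C = (3900·17.00 + 780.0·543.0) / 4680 = 489800/4680 = 104.7 mg/L.
6.8%/h lost → k = −ln(1 − 0.068) = 0.07042 h⁻¹.
After decay, C = 104.7 × e^(−kt) = 104.7 × 0.09123 = 9.549 mg/L.

9.55 mg/L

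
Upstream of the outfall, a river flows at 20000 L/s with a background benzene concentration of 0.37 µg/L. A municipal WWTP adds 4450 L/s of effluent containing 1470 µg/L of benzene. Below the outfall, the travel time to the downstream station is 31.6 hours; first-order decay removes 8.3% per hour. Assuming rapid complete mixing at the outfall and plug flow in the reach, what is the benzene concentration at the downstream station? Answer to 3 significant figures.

After mixing, C = (20000·0.3700 + 4450·1470) / 24450 = 6549000/24450 = 267.8 µg/L.
8.3%/h lost → k = −ln(1 − 0.083) = 0.08665 h⁻¹.
First-order decay: C = 267.8·exp(−k·t) = 267.8·0.06470 = 17.33 µg/L.

17.3 µg/L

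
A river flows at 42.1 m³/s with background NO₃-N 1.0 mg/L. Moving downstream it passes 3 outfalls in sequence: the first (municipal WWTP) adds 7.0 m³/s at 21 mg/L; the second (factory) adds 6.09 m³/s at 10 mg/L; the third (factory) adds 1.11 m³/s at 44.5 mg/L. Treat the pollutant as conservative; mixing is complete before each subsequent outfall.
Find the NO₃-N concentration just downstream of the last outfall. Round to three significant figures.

Outfall 1: combined Q = 49.10 m³/s; C = (42.10·1.000 + 7.000·21.00)/49.10 = 3.851 mg/L.
Outfall 2: combined Q = 55.19 m³/s; C = (49.10·3.851 + 6.090·10.00)/55.19 = 4.530 mg/L.
Outfall 3: combined Q = 56.30 m³/s; C = (55.19·4.530 + 1.110·44.50)/56.30 = 5.318 mg/L.

5.32 mg/L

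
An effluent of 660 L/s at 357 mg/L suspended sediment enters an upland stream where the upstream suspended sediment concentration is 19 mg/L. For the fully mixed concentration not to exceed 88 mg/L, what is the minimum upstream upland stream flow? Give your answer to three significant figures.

Set C_mix = 88: (Q·19.00 + 660.0·357.0) / (Q + 660.0) = 88
→ Q = 660.0·(357.0 − 88)/(88 − 19.00) = 2573 L/s.

2570 L/s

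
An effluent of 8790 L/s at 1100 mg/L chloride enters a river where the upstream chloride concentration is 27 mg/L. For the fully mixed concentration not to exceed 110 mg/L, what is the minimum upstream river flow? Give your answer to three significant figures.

Set C_mix = 110: (Q·27.00 + 8790·1100) / (Q + 8790) = 110
→ Q = 8790·(1100 − 110)/(110 − 27.00) = 104800 L/s.

105000 L/s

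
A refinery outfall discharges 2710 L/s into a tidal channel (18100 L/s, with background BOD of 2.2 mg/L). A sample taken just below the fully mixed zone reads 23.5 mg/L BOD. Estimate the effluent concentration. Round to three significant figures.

Mass balance: 18100·2.200 + 2710·Cₑ = 20810·23.50
→ Cₑ = (20810·23.50 − 18100·2.200) / 2710 = 165.8 mg/L.

166 mg/L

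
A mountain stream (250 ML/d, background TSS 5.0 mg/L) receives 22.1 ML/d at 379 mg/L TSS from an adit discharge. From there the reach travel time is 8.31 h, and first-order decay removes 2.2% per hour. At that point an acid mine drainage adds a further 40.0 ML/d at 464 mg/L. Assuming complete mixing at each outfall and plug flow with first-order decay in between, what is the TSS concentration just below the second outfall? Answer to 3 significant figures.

85.1 mg/L

Flow-weighted average: C = (250.0·5.000 + 22.10·379.0) / 272.1 = 9626/272.1 = 35.38 mg/L; combined flow 272.1 ML/d.
2.2%/h lost → k = −ln(1 − 0.022) = 0.02225 h⁻¹.
Applying C = C₀e^(−kt): 35.38 × 0.8312 = 29.41 mg/L.
At the second outfall, C = (272.1·29.41 + 40.00·464.0) / (272.1 + 40.00) = 85.10 mg/L.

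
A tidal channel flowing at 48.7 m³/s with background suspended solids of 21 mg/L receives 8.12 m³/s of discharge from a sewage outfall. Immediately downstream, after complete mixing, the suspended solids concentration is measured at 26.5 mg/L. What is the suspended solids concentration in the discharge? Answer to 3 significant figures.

Mass balance: 48.70·21.00 + 8.120·Cₑ = 56.82·26.50
→ Cₑ = (56.82·26.50 − 48.70·21.00) / 8.120 = 59.49 mg/L.

59.5 mg/L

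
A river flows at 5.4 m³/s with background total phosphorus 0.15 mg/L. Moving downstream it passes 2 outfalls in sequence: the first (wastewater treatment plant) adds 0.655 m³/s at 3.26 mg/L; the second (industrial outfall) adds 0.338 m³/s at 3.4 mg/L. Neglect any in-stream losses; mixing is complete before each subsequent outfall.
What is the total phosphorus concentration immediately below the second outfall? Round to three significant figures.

0.640 mg/L

After outfall 1: Q = 5.400 + 0.6550 = 6.055 m³/s; C = (5.400·0.1500 + 0.6550·3.260)/6.055 = 0.4864 mg/L.
After outfall 2: Q = 6.055 + 0.3380 = 6.393 m³/s; C = (6.055·0.4864 + 0.3380·3.400)/6.393 = 0.6405 mg/L.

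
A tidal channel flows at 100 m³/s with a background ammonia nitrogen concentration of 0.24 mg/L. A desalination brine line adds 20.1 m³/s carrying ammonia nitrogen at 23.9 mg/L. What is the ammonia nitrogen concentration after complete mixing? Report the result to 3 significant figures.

Flow-weighted average: C = (100.0·0.2400 + 20.10·23.90) / 120.1 = 504.4/120.1 = 4.200 mg/L.

4.20 mg/L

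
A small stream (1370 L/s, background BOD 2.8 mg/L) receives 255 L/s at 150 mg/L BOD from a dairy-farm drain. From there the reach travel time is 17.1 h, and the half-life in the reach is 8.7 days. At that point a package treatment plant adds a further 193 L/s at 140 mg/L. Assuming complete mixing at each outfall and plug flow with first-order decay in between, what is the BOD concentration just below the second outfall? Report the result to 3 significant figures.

36.7 mg/L

Mass balance: C = (1370·2.800 + 255.0·150.0) / 1625 = 42090/1625 = 25.90 mg/L; combined flow 1625 L/s.
Half-life 8.7 d → k = ln 2 / 8.7 = 0.07967 d⁻¹.
First-order decay: C = 25.90·exp(−k·t) = 25.90·0.9448 = 24.47 mg/L.
Second outfall: C = (1625·24.47 + 193.0·140.0)/1818 = 36.73 mg/L.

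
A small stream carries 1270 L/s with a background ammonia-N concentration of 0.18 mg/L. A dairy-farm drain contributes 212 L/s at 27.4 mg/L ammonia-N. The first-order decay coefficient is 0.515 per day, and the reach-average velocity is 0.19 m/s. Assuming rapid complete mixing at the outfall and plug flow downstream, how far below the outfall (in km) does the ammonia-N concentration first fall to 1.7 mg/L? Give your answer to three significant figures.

27.9 km

Flow-weighted average: C = (1270·0.1800 + 212.0·27.40) / 1482 = 6037/1482 = 4.074 mg/L.
Set 4.074·exp(−k·t) = 1.7 → t = ln(4.074/1.7)/k = 146600 s = 40.73 h.
Distance = v·t = 0.19·146600 = 27860 m = 27.86 km.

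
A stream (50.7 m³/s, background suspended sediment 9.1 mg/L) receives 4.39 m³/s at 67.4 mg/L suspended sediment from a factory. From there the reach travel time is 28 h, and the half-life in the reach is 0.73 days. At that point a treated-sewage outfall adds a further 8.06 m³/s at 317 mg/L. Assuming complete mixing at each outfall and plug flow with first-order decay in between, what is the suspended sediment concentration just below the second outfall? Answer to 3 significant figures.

Mixed concentration C = ΣQC/ΣQ = (50.70·9.100 + 4.390·67.40) / 55.09 = 757.3/55.09 = 13.75 mg/L; combined flow 55.09 m³/s.
Half-life 0.73 d → k = ln 2 / 0.73 = 0.9495 d⁻¹.
After decay, C = 13.75 × e^(−kt) = 13.75 × 0.3303 = 4.540 mg/L.
Second outfall: C = (55.09·4.540 + 8.060·317.0)/63.15 = 44.42 mg/L.

44.4 mg/L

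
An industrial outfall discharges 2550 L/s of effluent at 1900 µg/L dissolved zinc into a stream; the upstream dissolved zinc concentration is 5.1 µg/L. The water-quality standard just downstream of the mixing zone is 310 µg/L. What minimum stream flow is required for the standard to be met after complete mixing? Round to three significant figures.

Set C_mix = 310: (Q·5.100 + 2550·1900) / (Q + 2550) = 310
→ Q = 2550·(1900 − 310)/(310 − 5.100) = 13300 L/s.

13300 L/s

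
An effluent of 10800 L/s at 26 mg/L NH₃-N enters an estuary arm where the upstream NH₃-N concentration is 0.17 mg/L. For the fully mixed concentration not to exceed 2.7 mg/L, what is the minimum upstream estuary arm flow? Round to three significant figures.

Set C_mix = 2.7: (Q·0.1700 + 10800·26.00) / (Q + 10800) = 2.7
→ Q = 10800·(26.00 − 2.7)/(2.7 − 0.1700) = 99460 L/s.

99500 L/s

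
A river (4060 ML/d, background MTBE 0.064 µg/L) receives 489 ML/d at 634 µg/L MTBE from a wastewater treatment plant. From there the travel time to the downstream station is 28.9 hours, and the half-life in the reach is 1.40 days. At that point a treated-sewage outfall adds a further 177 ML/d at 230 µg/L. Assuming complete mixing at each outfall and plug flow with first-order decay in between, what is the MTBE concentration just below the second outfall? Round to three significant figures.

44.8 µg/L

Conservation of mass: C = (4060·0.06400 + 489.0·634.0) / 4549 = 310300/4549 = 68.21 µg/L; combined flow 4549 ML/d.
Half-life 1.40 d → k = ln 2 / 1.40 = 0.4951 d⁻¹.
Decay over the reach: 68.21·exp(−kt) = 68.21·0.5509 = 37.58 µg/L.
At the second outfall, C = (4549·37.58 + 177.0·230.0) / (4549 + 177.0) = 44.78 µg/L.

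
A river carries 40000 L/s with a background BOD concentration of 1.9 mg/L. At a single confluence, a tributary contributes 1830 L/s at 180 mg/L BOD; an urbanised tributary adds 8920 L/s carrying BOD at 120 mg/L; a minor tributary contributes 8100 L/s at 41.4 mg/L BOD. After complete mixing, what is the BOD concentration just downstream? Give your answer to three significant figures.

After mixing, C = (40000·1.900 + 1830·180.0 + 8920·120.0 + 8100·41.40) / 58850 = 1811000/58850 = 30.78 mg/L.

30.8 mg/L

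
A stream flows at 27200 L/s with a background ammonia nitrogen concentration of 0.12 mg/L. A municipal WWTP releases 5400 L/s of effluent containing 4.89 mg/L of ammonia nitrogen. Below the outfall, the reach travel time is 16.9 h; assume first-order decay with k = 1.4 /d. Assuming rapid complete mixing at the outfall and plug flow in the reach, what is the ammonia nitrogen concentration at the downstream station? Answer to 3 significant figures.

Flow-weighted average: C = (27200·0.1200 + 5400·4.890) / 32600 = 29670/32600 = 0.9101 mg/L.
After decay, C = 0.9101 × e^(−kt) = 0.9101 × 0.3731 = 0.3396 mg/L.

0.340 mg/L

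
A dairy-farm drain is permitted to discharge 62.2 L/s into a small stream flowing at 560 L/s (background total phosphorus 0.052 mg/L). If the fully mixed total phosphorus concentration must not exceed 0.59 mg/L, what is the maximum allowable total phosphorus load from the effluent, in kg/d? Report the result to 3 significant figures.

Mass balance at the limit: 560.0·0.05200 + 62.20·Cₑ = 622.2·0.59 → Cₑ = 5.434 mg/L.
62.20 L/s = 0.06220 m³/s. Load = 0.06220 m³/s × 5.434 g/m³ × 86 400 s/d = 29.20 kg/d.

29.2 kg/d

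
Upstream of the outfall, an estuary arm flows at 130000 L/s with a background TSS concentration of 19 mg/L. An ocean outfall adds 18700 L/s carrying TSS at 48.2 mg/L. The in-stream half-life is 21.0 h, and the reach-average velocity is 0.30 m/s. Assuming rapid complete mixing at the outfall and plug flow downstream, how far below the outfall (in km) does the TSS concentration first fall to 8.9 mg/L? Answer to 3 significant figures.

30.6 km

After mixing, C = (130000·19.00 + 18700·48.20) / 148700 = 3371000/148700 = 22.67 mg/L.
Half-life 21.0 h → k = ln 2 / 21.0 = 0.03301 h⁻¹ = 0.7922 d⁻¹.
Set 22.67·exp(−k·t) = 8.9 → t = ln(22.67/8.9)/k = 102000 s = 28.33 h.
Distance = v·t = 0.30·102000 = 30600 m = 30.60 km.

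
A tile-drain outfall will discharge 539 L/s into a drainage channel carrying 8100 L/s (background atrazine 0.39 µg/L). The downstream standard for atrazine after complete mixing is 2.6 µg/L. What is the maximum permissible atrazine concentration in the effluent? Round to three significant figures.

At the limit, (Qr·Cr + Qe·Cₑ)/(Qr + Qe) = 2.6:
Cₑ = (8639·2.6 − 8100·0.3900) / 539.0 = 35.81 µg/L.

35.8 µg/L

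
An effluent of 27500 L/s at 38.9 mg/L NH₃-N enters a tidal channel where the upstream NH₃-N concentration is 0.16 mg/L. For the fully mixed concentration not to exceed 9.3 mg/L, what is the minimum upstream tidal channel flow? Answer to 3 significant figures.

89100 L/s

Set C_mix = 9.3: (Q·0.1600 + 27500·38.90) / (Q + 27500) = 9.3
→ Q = 27500·(38.90 − 9.3)/(9.3 − 0.1600) = 89060 L/s.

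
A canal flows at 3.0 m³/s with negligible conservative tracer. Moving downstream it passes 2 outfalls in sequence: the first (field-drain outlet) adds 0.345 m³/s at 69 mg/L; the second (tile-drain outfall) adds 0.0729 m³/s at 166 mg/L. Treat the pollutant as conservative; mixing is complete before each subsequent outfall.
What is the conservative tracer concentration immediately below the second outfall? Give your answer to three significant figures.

10.5 mg/L

Outfall 1: combined Q = 3.345 m³/s; C = (3.000·0 + 0.3450·69.00)/3.345 = 7.117 mg/L.
Outfall 2: combined Q = 3.418 m³/s; C = (3.345·7.117 + 0.07290·166.0)/3.418 = 10.51 mg/L.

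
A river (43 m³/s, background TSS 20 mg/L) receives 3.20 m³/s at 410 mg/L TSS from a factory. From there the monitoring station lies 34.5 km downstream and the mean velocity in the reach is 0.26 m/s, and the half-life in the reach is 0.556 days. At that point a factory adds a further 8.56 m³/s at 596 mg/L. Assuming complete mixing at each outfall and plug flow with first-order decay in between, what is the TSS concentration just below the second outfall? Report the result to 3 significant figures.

Mass balance: C = (43.00·20.00 + 3.200·410.0) / 46.20 = 2172/46.20 = 47.01 mg/L; combined flow 46.20 m³/s.
Travel time t = 34.5·1000 / 0.26 = 132700 s = 36.86 h.
Half-life 0.556 d → k = ln 2 / 0.556 = 1.247 d⁻¹.
After decay, C = 47.01 × e^(−kt) = 47.01 × 0.1474 = 6.930 mg/L.
Second outfall: C = (46.20·6.930 + 8.560·596.0)/54.76 = 99.01 mg/L.

99.0 mg/L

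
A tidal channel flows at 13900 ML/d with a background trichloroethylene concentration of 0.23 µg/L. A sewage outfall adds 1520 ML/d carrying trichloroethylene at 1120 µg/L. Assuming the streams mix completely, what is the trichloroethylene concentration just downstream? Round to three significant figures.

111 µg/L

Flow-weighted average: C = (13900·0.2300 + 1520·1120) / 15420 = 1706000/15420 = 110.6 µg/L.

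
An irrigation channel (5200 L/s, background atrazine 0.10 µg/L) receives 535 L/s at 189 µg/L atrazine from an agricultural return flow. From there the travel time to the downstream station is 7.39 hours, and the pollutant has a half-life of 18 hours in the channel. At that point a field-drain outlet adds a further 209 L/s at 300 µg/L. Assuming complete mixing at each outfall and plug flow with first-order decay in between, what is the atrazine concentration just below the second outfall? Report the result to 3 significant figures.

Mixed concentration C = ΣQC/ΣQ = (5200·0.1000 + 535.0·189.0) / 5735 = 101600/5735 = 17.72 µg/L; combined flow 5735 L/s.
Half-life 18 h → k = ln 2 / 18 = 0.03851 h⁻¹ = 0.9242 d⁻¹.
Decay over the reach: 17.72·exp(−kt) = 17.72·0.7523 = 13.33 µg/L.
At the second outfall, C = (5735·13.33 + 209.0·300.0) / (5735 + 209.0) = 23.41 µg/L.

23.4 µg/L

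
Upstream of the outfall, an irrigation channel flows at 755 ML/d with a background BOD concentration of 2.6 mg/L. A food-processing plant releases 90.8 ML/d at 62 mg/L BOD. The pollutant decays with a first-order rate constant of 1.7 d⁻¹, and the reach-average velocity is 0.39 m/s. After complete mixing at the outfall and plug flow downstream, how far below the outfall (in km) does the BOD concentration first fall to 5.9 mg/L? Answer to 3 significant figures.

8.32 km

Mixed concentration C = ΣQC/ΣQ = (755.0·2.600 + 90.80·62.00) / 845.8 = 7593/845.8 = 8.977 mg/L.
Set 8.977·exp(−k·t) = 5.9 → t = ln(8.977/5.9)/k = 21330 s = 5.925 h.
Distance = v·t = 0.39·21330 = 8319 m = 8.319 km.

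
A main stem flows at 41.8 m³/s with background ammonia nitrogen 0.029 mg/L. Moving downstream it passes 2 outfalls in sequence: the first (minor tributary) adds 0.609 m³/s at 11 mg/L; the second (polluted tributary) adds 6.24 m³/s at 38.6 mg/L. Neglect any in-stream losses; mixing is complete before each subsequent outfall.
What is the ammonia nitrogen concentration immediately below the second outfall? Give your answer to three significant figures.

5.11 mg/L

After outfall 1: Q = 41.80 + 0.6090 = 42.41 m³/s; C = (41.80·0.02900 + 0.6090·11.00)/42.41 = 0.1865 mg/L.
After outfall 2: Q = 42.41 + 6.240 = 48.65 m³/s; C = (42.41·0.1865 + 6.240·38.60)/48.65 = 5.114 mg/L.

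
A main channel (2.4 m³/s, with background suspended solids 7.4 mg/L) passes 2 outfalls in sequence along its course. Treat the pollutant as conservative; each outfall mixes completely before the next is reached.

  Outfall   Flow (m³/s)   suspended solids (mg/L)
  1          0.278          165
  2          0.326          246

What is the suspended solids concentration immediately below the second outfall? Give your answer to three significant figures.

Outfall 1: combined Q = 2.678 m³/s; C = (2.400·7.400 + 0.2780·165.0)/2.678 = 23.76 mg/L.
Outfall 2: combined Q = 3.004 m³/s; C = (2.678·23.76 + 0.3260·246.0)/3.004 = 47.88 mg/L.

47.9 mg/L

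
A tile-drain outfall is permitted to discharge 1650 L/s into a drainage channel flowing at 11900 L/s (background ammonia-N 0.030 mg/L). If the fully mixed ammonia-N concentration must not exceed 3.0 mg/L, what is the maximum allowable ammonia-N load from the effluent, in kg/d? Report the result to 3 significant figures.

3480 kg/d

Mass balance at the limit: 11900·0.03000 + 1650·Cₑ = 13550·3.0 → Cₑ = 24.42 mg/L.
1650 L/s = 1.650 m³/s. Load = 1.650 m³/s × 24.42 g/m³ × 86 400 s/d = 3481 kg/d.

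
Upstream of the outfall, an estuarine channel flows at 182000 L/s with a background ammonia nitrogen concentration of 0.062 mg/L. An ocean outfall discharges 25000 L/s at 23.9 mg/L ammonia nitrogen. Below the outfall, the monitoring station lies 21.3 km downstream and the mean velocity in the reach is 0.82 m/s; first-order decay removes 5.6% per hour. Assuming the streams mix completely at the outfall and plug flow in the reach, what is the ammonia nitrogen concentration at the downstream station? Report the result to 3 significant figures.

1.94 mg/L

Mass balance: C = (182000·0.06200 + 25000·23.90) / 207000 = 608800/207000 = 2.941 mg/L.
Travel time t = 21.3·1000 / 0.82 = 25980 s = 7.215 h.
5.6%/h lost → k = −ln(1 − 0.056) = 0.05763 h⁻¹.
After decay, C = 2.941 × e^(−kt) = 2.941 × 0.6598 = 1.940 mg/L.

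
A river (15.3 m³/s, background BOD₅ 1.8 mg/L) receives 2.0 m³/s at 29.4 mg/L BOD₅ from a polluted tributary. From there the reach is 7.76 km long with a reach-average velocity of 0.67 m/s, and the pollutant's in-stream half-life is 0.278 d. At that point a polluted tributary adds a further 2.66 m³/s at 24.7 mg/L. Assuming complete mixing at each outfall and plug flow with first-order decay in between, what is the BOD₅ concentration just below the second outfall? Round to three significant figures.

6.39 mg/L

Conservation of mass: C = (15.30·1.800 + 2.000·29.40) / 17.30 = 86.34/17.30 = 4.991 mg/L; combined flow 17.30 m³/s.
Travel time t = 7.76·1000 / 0.67 = 11580 s = 3.217 h.
Half-life 0.278 d → k = ln 2 / 0.278 = 2.493 d⁻¹.
First-order decay: C = 4.991·exp(−k·t) = 4.991·0.7159 = 3.573 mg/L.
At the second outfall, C = (17.30·3.573 + 2.660·24.70) / (17.30 + 2.660) = 6.388 mg/L.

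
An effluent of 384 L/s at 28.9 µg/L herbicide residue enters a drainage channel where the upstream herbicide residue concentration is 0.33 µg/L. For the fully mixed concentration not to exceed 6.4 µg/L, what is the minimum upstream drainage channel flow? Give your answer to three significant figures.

Set C_mix = 6.4: (Q·0.3300 + 384.0·28.90) / (Q + 384.0) = 6.4
→ Q = 384.0·(28.90 − 6.4)/(6.4 − 0.3300) = 1423 L/s.

1420 L/s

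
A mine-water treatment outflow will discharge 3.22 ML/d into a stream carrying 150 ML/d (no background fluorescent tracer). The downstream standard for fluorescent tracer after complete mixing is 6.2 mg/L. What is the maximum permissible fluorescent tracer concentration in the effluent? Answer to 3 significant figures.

At the limit, (Qr·Cr + Qe·Cₑ)/(Qr + Qe) = 6.2:
Cₑ = (153.2·6.2 − 150.0·0) / 3.220 = 295.0 mg/L.

295 mg/L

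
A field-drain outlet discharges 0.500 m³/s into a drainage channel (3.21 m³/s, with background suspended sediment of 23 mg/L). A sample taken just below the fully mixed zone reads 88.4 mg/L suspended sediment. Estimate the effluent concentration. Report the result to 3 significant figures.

508 mg/L

Mass balance: 3.210·23.00 + 0.5000·Cₑ = 3.710·88.40
→ Cₑ = (3.710·88.40 − 3.210·23.00) / 0.5000 = 508.3 mg/L.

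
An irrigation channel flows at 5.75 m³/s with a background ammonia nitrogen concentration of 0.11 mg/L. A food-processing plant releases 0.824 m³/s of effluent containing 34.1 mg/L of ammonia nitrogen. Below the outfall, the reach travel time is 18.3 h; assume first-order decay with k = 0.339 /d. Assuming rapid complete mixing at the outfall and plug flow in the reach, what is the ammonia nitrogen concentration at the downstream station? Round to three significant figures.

3.37 mg/L

Flow-weighted average: C = (5.750·0.1100 + 0.8240·34.10) / 6.574 = 28.73/6.574 = 4.370 mg/L.
First-order decay: C = 4.370·exp(−k·t) = 4.370·0.7722 = 3.375 mg/L.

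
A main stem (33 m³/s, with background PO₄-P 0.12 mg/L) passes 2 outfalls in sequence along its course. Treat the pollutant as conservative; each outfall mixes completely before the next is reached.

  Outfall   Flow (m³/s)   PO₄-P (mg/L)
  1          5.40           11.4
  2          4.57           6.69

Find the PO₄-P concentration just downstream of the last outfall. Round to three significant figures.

2.24 mg/L

Below outfall 1: Q → 38.40 m³/s, C = (33.00·0.1200 + 5.400·11.40)/38.40 = 1.706 mg/L.
Below outfall 2: Q → 42.97 m³/s, C = (38.40·1.706 + 4.570·6.690)/42.97 = 2.236 mg/L.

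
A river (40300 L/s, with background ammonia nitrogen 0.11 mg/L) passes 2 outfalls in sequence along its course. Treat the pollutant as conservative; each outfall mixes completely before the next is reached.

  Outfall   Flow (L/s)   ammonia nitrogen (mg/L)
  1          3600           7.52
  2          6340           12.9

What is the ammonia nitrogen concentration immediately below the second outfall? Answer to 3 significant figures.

2.25 mg/L

After outfall 1: Q = 40300 + 3600 = 43900 L/s; C = (40300·0.1100 + 3600·7.520)/43900 = 0.7177 mg/L.
After outfall 2: Q = 43900 + 6340 = 50240 L/s; C = (43900·0.7177 + 6340·12.90)/50240 = 2.255 mg/L.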